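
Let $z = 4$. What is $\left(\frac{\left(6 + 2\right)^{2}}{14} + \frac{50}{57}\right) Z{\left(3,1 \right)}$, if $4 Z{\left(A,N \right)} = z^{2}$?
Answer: $\frac{8696}{399} \approx 21.794$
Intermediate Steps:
$Z{\left(A,N \right)} = 4$ ($Z{\left(A,N \right)} = \frac{4^{2}}{4} = \frac{1}{4} \cdot 16 = 4$)
$\left(\frac{\left(6 + 2\right)^{2}}{14} + \frac{50}{57}\right) Z{\left(3,1 \right)} = \left(\frac{\left(6 + 2\right)^{2}}{14} + \frac{50}{57}\right) 4 = \left(8^{2} \cdot \frac{1}{14} + 50 \cdot \frac{1}{57}\right) 4 = \left(64 \cdot \frac{1}{14} + \frac{50}{57}\right) 4 = \left(\frac{32}{7} + \frac{50}{57}\right) 4 = \frac{2174}{399} \cdot 4 = \frac{8696}{399}$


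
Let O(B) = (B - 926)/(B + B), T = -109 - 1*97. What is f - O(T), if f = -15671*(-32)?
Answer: 51651333/103 ≈ 5.0147e+5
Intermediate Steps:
T = -206 (T = -109 - 97 = -206)
O(B) = (-926 + B)/(2*B) (O(B) = (-926 + B)/((2*B)) = (-926 + B)*(1/(2*B)) = (-926 + B)/(2*B))
f = 501472
f - O(T) = 501472 - (-926 - 206)/(2*(-206)) = 501472 - (-1)*(-1132)/(2*206) = 501472 - 1*283/103 = 501472 - 283/103 = 51651333/103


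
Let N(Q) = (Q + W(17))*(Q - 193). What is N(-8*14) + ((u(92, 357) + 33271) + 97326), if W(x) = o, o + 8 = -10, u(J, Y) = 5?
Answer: 170252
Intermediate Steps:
o = -18 (o = -8 - 10 = -18)
W(x) = -18
N(Q) = (-193 + Q)*(-18 + Q) (N(Q) = (Q - 18)*(Q - 193) = (-18 + Q)*(-193 + Q) = (-193 + Q)*(-18 + Q))
N(-8*14) + ((u(92, 357) + 33271) + 97326) = (3474 + (-8*14)**2 - (-1688)*14) + ((5 + 33271) + 97326) = (3474 + (-112)**2 - 211*(-112)) + (33276 + 97326) = (3474 + 12544 + 23632) + 130602 = 39650 + 130602 = 170252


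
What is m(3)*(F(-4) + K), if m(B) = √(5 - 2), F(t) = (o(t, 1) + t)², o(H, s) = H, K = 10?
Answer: 74*√3 ≈ 128.17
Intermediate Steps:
F(t) = 4*t² (F(t) = (t + t)² = (2*t)² = 4*t²)
m(B) = √3
m(3)*(F(-4) + K) = √3*(4*(-4)² + 10) = √3*(4*16 + 10) = √3*(64 + 10) = √3*74 = 74*√3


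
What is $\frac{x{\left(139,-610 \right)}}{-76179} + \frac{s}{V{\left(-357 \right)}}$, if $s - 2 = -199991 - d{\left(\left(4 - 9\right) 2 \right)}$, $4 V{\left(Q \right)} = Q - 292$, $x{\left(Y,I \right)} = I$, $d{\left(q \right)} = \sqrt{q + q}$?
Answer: $\frac{60940244014}{49440171} + \frac{8 i \sqrt{5}}{649} \approx 1232.6 + 0.027563 i$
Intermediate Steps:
$d{\left(q \right)} = \sqrt{2} \sqrt{q}$ ($d{\left(q \right)} = \sqrt{2 q} = \sqrt{2} \sqrt{q}$)
$V{\left(Q \right)} = -73 + \frac{Q}{4}$ ($V{\left(Q \right)} = \frac{Q - 292}{4} = \frac{-292 + Q}{4} = -73 + \frac{Q}{4}$)
$s = -199989 - 2 i \sqrt{5}$ ($s = 2 - \left(199991 + \sqrt{2} \sqrt{\left(4 - 9\right) 2}\right) = 2 - \left(199991 + \sqrt{2} \sqrt{\left(-5\right) 2}\right) = 2 - \left(199991 + \sqrt{2} \sqrt{-10}\right) = 2 - \left(199991 + \sqrt{2} i \sqrt{10}\right) = 2 - \left(199991 + 2 i \sqrt{5}\right) = -199989 - 2 i \sqrt{5} \approx -1.9999 \cdot 10^{5} - 4.4721 i$)
$\frac{x{\left(139,-610 \right)}}{-76179} + \frac{s}{V{\left(-357 \right)}} = - \frac{610}{-76179} + \frac{-199989 - 2 i \sqrt{5}}{-73 + \frac{1}{4} \left(-357\right)} = \left(-610\right) \left(- \frac{1}{76179}\right) + \frac{-199989 - 2 i \sqrt{5}}{-73 - \frac{357}{4}} = \frac{610}{76179} + \frac{-199989 - 2 i \sqrt{5}}{- \frac{649}{4}} = \frac{610}{76179} + \left(-199989 - 2 i \sqrt{5}\right) \left(- \frac{4}{649}\right) = \frac{610}{76179} + \left(\frac{799956}{649} + \frac{8 i \sqrt{5}}{649}\right) = \frac{60940244014}{49440171} + \frac{8 i \sqrt{5}}{649}$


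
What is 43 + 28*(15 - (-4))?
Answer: 575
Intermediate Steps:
43 + 28*(15 - (-4)) = 43 + 28*(15 - 1*(-4)) = 43 + 28*(15 + 4) = 43 + 28*19 = 43 + 532 = 575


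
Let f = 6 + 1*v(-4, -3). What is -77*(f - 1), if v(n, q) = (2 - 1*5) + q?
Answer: 77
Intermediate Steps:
v(n, q) = -3 + q (v(n, q) = (2 - 5) + q = -3 + q)
f = 0 (f = 6 + 1*(-3 - 3) = 6 + 1*(-6) = 6 - 6 = 0)
-77*(f - 1) = -77*(0 - 1) = -77*(-1) = 77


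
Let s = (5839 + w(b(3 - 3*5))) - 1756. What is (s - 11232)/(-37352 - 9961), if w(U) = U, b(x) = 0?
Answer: 2383/15771 ≈ 0.15110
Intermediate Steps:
s = 4083 (s = (5839 + 0) - 1756 = 5839 - 1756 = 4083)
(s - 11232)/(-37352 - 9961) = (4083 - 11232)/(-37352 - 9961) = -7149/(-47313) = -7149*(-1/47313) = 2383/15771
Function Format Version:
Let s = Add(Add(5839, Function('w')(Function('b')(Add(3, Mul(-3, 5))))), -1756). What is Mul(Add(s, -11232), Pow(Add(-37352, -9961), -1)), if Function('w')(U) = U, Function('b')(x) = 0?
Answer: Rational(2383, 15771) ≈ 0.15110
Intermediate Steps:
s = 4083 (s = Add(Add(5839, 0), -1756) = Add(5839, -1756) = 4083)
Mul(Add(s, -11232), Pow(Add(-37352, -9961), -1)) = Mul(Add(4083, -11232), Pow(Add(-37352, -9961), -1)) = Mul(-7149, Pow(-47313, -1)) = Mul(-7149, Rational(-1, 47313)) = Rational(2383, 15771)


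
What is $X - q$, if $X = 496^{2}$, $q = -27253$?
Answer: $273269$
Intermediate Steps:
$X = 246016$
$X - q = 246016 - -27253 = 246016 + 27253 = 273269$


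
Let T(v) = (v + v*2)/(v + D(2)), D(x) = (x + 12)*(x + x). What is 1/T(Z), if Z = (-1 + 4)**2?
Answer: 65/27 ≈ 2.4074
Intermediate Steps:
D(x) = 2*x*(12 + x) (D(x) = (12 + x)*(2*x) = 2*x*(12 + x))
Z = 9 (Z = 3**2 = 9)
T(v) = 3*v/(56 + v) (T(v) = (v + v*2)/(v + 2*2*(12 + 2)) = (v + 2*v)/(v + 2*2*14) = (3*v)/(v + 56) = (3*v)/(56 + v) = 3*v/(56 + v))
1/T(Z) = 1/(3*9/(56 + 9)) = 1/(3*9/65) = 1/(3*9*(1/65)) = 1/(27/65) = 65/27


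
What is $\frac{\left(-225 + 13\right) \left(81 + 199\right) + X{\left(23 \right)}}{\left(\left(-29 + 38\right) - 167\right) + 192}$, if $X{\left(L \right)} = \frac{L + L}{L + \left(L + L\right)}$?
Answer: $- \frac{89039}{51} \approx -1745.9$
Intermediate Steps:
$X{\left(L \right)} = \frac{2}{3}$ ($X{\left(L \right)} = \frac{2 L}{L + 2 L} = \frac{2 L}{3 L} = 2 L \frac{1}{3 L} = \frac{2}{3}$)
$\frac{\left(-225 + 13\right) \left(81 + 199\right) + X{\left(23 \right)}}{\left(\left(-29 + 38\right) - 167\right) + 192} = \frac{\left(-225 + 13\right) \left(81 + 199\right) + \frac{2}{3}}{\left(\left(-29 + 38\right) - 167\right) + 192} = \frac{\left(-212\right) 280 + \frac{2}{3}}{\left(9 - 167\right) + 192} = \frac{-59360 + \frac{2}{3}}{-158 + 192} = - \frac{178078}{3 \cdot 34} = \left(- \frac{178078}{3}\right) \frac{1}{34} = - \frac{89039}{51}$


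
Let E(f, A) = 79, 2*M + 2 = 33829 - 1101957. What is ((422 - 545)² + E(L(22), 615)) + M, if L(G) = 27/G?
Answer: -518857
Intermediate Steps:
M = -534065 (M = -1 + (33829 - 1101957)/2 = -1 + (½)*(-1068128) = -1 - 534064 = -534065)
((422 - 545)² + E(L(22), 615)) + M = ((422 - 545)² + 79) - 534065 = ((-123)² + 79) - 534065 = (15129 + 79) - 534065 = 15208 - 534065 = -518857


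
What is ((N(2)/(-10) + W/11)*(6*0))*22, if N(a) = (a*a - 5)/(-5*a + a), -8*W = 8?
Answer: 0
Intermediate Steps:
W = -1 (W = -⅛*8 = -1)
N(a) = -(-5 + a²)/(4*a) (N(a) = (a² - 5)/((-4*a)) = (-5 + a²)*(-1/(4*a)) = -(-5 + a²)/(4*a))
((N(2)/(-10) + W/11)*(6*0))*22 = ((((¼)*(5 - 1*2²)/2)/(-10) - 1/11)*(6*0))*22 = ((((¼)*(½)*(5 - 1*4))*(-⅒) - 1*1/11)*0)*22 = ((((¼)*(½)*(5 - 4))*(-⅒) - 1/11)*0)*22 = ((((¼)*(½)*1)*(-⅒) - 1/11)*0)*22 = (((⅛)*(-⅒) - 1/11)*0)*22 = ((-1/80 - 1/11)*0)*22 = -91/880*0*22 = 0*22 = 0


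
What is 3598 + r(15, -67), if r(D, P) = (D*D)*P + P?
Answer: -11544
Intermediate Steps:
r(D, P) = P + P*D² (r(D, P) = D²*P + P = P*D² + P = P + P*D²)
3598 + r(15, -67) = 3598 - 67*(1 + 15²) = 3598 - 67*(1 + 225) = 3598 - 67*226 = 3598 - 15142 = -11544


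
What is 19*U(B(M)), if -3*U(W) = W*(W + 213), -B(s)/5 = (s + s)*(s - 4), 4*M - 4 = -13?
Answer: 4125375/64 ≈ 64459.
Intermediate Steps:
M = -9/4 (M = 1 + (1/4)*(-13) = 1 - 13/4 = -9/4 ≈ -2.2500)
B(s) = -10*s*(-4 + s) (B(s) = -5*(s + s)*(s - 4) = -5*2*s*(-4 + s) = -10*s*(-4 + s))
U(W) = -W*(213 + W)/3 (U(W) = -W*(W + 213)/3 = -W*(213 + W)/3)
19*U(B(M)) = 19*(-10*(-9/4)*(4 - 1*(-9/4))*(213 + 10*(-9/4)*(4 - 1*(-9/4)))/3) = 19*(-10*(-9/4)*(4 + 9/4)*(213 + 10*(-9/4)*(4 + 9/4))/3) = 19*(-10*(-9/4)*(25/4)*(213 + 10*(-9/4)*(25/4))/3) = 19*(-1/3*(-1125/8)*(213 - 1125/8)) = 19*(-1/3*(-1125/8)*579/8) = 19*(217125/64) = 4125375/64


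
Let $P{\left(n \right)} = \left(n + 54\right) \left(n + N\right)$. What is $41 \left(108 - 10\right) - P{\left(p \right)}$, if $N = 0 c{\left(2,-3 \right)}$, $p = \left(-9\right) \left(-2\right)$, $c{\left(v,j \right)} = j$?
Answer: $2722$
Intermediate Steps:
$p = 18$
$N = 0$ ($N = 0 \left(-3\right) = 0$)
$P{\left(n \right)} = n \left(54 + n\right)$ ($P{\left(n \right)} = \left(n + 54\right) \left(n + 0\right) = \left(54 + n\right) n = n \left(54 + n\right)$)
$41 \left(108 - 10\right) - P{\left(p \right)} = 41 \left(108 - 10\right) - 18 \left(54 + 18\right) = 41 \cdot 98 - 18 \cdot 72 = 4018 - 1296 = 2722$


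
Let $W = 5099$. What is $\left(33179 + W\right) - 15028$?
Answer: $23250$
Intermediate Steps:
$\left(33179 + W\right) - 15028 = \left(33179 + 5099\right) - 15028 = 38278 - 15028 = 23250$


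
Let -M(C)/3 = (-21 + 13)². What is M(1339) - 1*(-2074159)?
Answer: 2073967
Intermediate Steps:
M(C) = -192 (M(C) = -3*(-21 + 13)² = -3*(-8)² = -3*64 = -192)
M(1339) - 1*(-2074159) = -192 - 1*(-2074159) = -192 + 2074159 = 2073967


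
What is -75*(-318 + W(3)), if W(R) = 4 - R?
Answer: 23775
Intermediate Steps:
-75*(-318 + W(3)) = -75*(-318 + (4 - 1*3)) = -75*(-318 + (4 - 3)) = -75*(-318 + 1) = -75*(-317) = 23775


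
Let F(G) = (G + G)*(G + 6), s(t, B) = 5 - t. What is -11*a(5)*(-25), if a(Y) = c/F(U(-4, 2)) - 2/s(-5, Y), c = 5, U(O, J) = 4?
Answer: -605/16 ≈ -37.813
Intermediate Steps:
F(G) = 2*G*(6 + G) (F(G) = (2*G)*(6 + G) = 2*G*(6 + G))
a(Y) = -11/80 (a(Y) = 5/((2*4*(6 + 4))) - 2/(5 - 1*(-5)) = 5/((2*4*10)) - 2/(5 + 5) = 5/80 - 2/10 = 5*(1/80) - 2*⅒ = 1/16 - ⅕ = -11/80)
-11*a(5)*(-25) = -11*(-11/80)*(-25) = (121/80)*(-25) = -605/16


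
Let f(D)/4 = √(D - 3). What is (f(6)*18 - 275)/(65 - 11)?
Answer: -275/54 + 4*√3/3 ≈ -2.7832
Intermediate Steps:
f(D) = 4*√(-3 + D) (f(D) = 4*√(D - 3) = 4*√(-3 + D))
(f(6)*18 - 275)/(65 - 11) = ((4*√(-3 + 6))*18 - 275)/(65 - 11) = ((4*√3)*18 - 275)/54 = (72*√3 - 275)*(1/54) = (-275 + 72*√3)*(1/54) = -275/54 + 4*√3/3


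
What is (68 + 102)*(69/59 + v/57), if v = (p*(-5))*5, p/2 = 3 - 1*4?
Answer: 1170110/3363 ≈ 347.94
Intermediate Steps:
p = -2 (p = 2*(3 - 1*4) = 2*(3 - 4) = 2*(-1) = -2)
v = 50 (v = -2*(-5)*5 = 10*5 = 50)
(68 + 102)*(69/59 + v/57) = (68 + 102)*(69/59 + 50/57) = 170*(69*(1/59) + 50*(1/57)) = 170*(69/59 + 50/57) = 170*(6883/3363) = 1170110/3363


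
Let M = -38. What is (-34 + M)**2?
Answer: 5184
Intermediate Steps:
(-34 + M)**2 = (-34 - 38)**2 = (-72)**2 = 5184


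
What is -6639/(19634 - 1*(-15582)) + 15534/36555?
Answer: 101452233/429106960 ≈ 0.23643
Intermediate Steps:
-6639/(19634 - 1*(-15582)) + 15534/36555 = -6639/(19634 + 15582) + 15534*(1/36555) = -6639/35216 + 5178/12185 = 101452233/429106960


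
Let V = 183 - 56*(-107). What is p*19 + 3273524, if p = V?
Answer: 3390849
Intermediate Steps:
V = 6175 (V = 183 + 5992 = 6175)
p = 6175
p*19 + 3273524 = 6175*19 + 3273524 = 117325 + 3273524 = 3390849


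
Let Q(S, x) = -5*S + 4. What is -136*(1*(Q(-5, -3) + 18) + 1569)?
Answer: -219776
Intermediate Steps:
Q(S, x) = 4 - 5*S
-136*(1*(Q(-5, -3) + 18) + 1569) = -136*(1*((4 - 5*(-5)) + 18) + 1569) = -136*(1*((4 + 25) + 18) + 1569) = -136*(1*(29 + 18) + 1569) = -136*(1*47 + 1569) = -136*(47 + 1569) = -136*1616 = -219776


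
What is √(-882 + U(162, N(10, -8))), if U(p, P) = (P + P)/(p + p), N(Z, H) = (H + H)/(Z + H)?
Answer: I*√71446/9 ≈ 29.699*I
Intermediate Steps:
N(Z, H) = 2*H/(H + Z) (N(Z, H) = (2*H)/(H + Z) = 2*H/(H + Z))
U(p, P) = P/p (U(p, P) = (2*P)/((2*p)) = (2*P)*(1/(2*p)) = P/p)
√(-882 + U(162, N(10, -8))) = √(-882 + (2*(-8)/(-8 + 10))/162) = √(-882 + (2*(-8)/2)*(1/162)) = √(-882 + (2*(-8)*(½))*(1/162)) = √(-882 - 8*1/162) = √(-882 - 4/81) = √(-71446/81) = I*√71446/9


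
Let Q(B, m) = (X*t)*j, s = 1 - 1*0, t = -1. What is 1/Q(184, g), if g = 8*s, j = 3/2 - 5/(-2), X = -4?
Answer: 1/16 ≈ 0.062500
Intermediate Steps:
s = 1 (s = 1 + 0 = 1)
j = 4 (j = 3*(1/2) - 5*(-1/2) = 3/2 + 5/2 = 4)
g = 8 (g = 8*1 = 8)
Q(B, m) = 16 (Q(B, m) = -4*(-1)*4 = 4*4 = 16)
1/Q(184, g) = 1/16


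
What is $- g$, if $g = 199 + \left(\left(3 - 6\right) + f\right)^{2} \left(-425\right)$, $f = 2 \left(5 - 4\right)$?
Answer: $226$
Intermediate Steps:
$f = 2$ ($f = 2 \cdot 1 = 2$)
$g = -226$ ($g = 199 + \left(\left(3 - 6\right) + 2\right)^{2} \left(-425\right) = 199 + \left(-3 + 2\right)^{2} \left(-425\right) = 199 + \left(-1\right)^{2} \left(-425\right) = 199 + 1 \left(-425\right) = 199 - 425 = -226$)
$- g = \left(-1\right) \left(-226\right) = 226$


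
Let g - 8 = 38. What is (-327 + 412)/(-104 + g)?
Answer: -85/58 ≈ -1.4655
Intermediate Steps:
g = 46 (g = 8 + 38 = 46)
(-327 + 412)/(-104 + g) = (-327 + 412)/(-104 + 46) = 85/(-58) = 85*(-1/58) = -85/58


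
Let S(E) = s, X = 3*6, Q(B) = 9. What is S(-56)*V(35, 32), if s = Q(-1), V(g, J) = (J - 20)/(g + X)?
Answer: 108/53 ≈ 2.0377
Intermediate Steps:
X = 18
V(g, J) = (-20 + J)/(18 + g) (V(g, J) = (J - 20)/(g + 18) = (-20 + J)/(18 + g))
s = 9
S(E) = 9
S(-56)*V(35, 32) = 9*((-20 + 32)/(18 + 35)) = 9*(12/53) = 108/53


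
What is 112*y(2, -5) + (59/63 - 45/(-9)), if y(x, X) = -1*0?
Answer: 374/63 ≈ 5.9365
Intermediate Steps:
y(x, X) = 0
112*y(2, -5) + (59/63 - 45/(-9)) = 112*0 + (59/63 - 45/(-9)) = 0 + (59*(1/63) - 45*(-1/9)) = 0 + (59/63 + 5) = 0 + 374/63 = 374/63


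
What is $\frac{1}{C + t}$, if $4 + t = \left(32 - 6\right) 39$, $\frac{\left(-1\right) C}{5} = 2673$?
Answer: $- \frac{1}{12355} \approx -8.0939 \cdot 10^{-5}$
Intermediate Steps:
$C = -13365$ ($C = \left(-5\right) 2673 = -13365$)
$t = 1010$ ($t = -4 + \left(32 - 6\right) 39 = -4 + 26 \cdot 39 = -4 + 1014 = 1010$)
$\frac{1}{C + t} = \frac{1}{-13365 + 1010} = \frac{1}{-12355} = - \frac{1}{12355}$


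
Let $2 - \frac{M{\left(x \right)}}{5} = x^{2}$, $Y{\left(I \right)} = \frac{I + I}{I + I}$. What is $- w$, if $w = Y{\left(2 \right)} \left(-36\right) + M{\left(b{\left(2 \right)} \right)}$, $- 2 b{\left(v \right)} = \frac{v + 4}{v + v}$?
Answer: $\frac{461}{16} \approx 28.813$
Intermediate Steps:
$b{\left(v \right)} = - \frac{4 + v}{4 v}$ ($b{\left(v \right)} = - \frac{\left(v + 4\right) \frac{1}{v + v}}{2} = - \frac{\left(4 + v\right) \frac{1}{2 v}}{2} = - \frac{\frac{1}{2} \frac{1}{v} \left(4 + v\right)}{2} = - \frac{4 + v}{4 v}$)
$Y{\left(I \right)} = 1$ ($Y{\left(I \right)} = \frac{2 I}{2 I} = 2 I \frac{1}{2 I} = 1$)
$M{\left(x \right)} = 10 - 5 x^{2}$
$w = - \frac{461}{16}$ ($w = 1 \left(-36\right) + \left(10 - 5 \left(\frac{-4 - 2}{4 \cdot 2}\right)^{2}\right) = -36 + \left(10 - 5 \left(\frac{1}{4} \cdot \frac{1}{2} \left(-4 - 2\right)\right)^{2}\right) = -36 + \left(10 - 5 \left(\frac{1}{4} \cdot \frac{1}{2} \left(-6\right)\right)^{2}\right) = -36 + \left(10 - 5 \left(- \frac{3}{4}\right)^{2}\right) = -36 + \left(10 - \frac{45}{16}\right) = -36 + \frac{115}{16} = - \frac{461}{16} \approx -28.813$)
$- w = \left(-1\right) \left(- \frac{461}{16}\right) = \frac{461}{16}$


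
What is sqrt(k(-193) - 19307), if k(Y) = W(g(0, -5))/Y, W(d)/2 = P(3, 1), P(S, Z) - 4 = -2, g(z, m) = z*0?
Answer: I*sqrt(719167215)/193 ≈ 138.95*I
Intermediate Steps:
g(z, m) = 0
P(S, Z) = 2 (P(S, Z) = 4 - 2 = 2)
W(d) = 4 (W(d) = 2*2 = 4)
k(Y) = 4/Y
sqrt(k(-193) - 19307) = sqrt(4/(-193) - 19307) = sqrt(4*(-1/193) - 19307) = sqrt(-4/193 - 19307) = sqrt(-3726255/193) = I*sqrt(719167215)/193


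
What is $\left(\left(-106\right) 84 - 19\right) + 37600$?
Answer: $28677$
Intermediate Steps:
$\left(\left(-106\right) 84 - 19\right) + 37600 = \left(-8904 - 19\right) + 37600 = -8923 + 37600 = 28677$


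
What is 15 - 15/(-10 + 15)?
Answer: 12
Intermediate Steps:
15 - 15/(-10 + 15) = 15 - 15/5 = 15 + (1/5)*(-15) = 15 - 3 = 12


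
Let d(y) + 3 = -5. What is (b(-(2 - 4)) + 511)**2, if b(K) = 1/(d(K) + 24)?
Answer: 66863329/256 ≈ 2.6119e+5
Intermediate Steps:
d(y) = -8 (d(y) = -3 - 5 = -8)
b(K) = 1/16 (b(K) = 1/(-8 + 24) = 1/16)
(b(-(2 - 4)) + 511)**2 = (1/16 + 511)**2 = (8177/16)**2 = 66863329/256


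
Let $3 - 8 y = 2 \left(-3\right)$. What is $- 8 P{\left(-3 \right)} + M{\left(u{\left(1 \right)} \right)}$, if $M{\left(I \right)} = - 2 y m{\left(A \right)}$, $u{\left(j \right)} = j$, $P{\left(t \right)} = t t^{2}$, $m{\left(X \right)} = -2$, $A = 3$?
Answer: $\frac{441}{2} \approx 220.5$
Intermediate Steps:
$y = \frac{9}{8}$ ($y = \frac{3}{8} - \frac{2 \left(-3\right)}{8} = \frac{3}{8} - - \frac{3}{4} = \frac{3}{8} + \frac{3}{4} = \frac{9}{8} \approx 1.125$)
$P{\left(t \right)} = t^{3}$
$M{\left(I \right)} = \frac{9}{2}$ ($M{\left(I \right)} = \left(-2\right) \frac{9}{8} \left(-2\right) = \left(- \frac{9}{4}\right) \left(-2\right) = \frac{9}{2}$)
$- 8 P{\left(-3 \right)} + M{\left(u{\left(1 \right)} \right)} = - 8 \left(-3\right)^{3} + \frac{9}{2} = \left(-8\right) \left(-27\right) + \frac{9}{2} = 216 + \frac{9}{2} = \frac{441}{2}$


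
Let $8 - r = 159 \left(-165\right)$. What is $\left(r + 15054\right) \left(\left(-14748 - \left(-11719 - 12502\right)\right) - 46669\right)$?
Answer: $-1536083212$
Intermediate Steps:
$r = 26243$ ($r = 8 - 159 \left(-165\right) = 8 - -26235 = 8 + 26235 = 26243$)
$\left(r + 15054\right) \left(\left(-14748 - \left(-11719 - 12502\right)\right) - 46669\right) = \left(26243 + 15054\right) \left(\left(-14748 - \left(-11719 - 12502\right)\right) - 46669\right) = 41297 \left(\left(-14748 - \left(-11719 - 12502\right)\right) - 46669\right) = 41297 \left(\left(-14748 - -24221\right) - 46669\right) = 41297 \left(\left(-14748 + 24221\right) - 46669\right) = 41297 \left(9473 - 46669\right) = 41297 \left(-37196\right) = -1536083212$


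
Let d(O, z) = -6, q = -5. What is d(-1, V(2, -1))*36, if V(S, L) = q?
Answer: -216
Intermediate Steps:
V(S, L) = -5
d(-1, V(2, -1))*36 = -6*36 = -216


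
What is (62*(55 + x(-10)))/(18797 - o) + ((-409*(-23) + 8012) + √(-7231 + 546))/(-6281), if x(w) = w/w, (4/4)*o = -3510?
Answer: -366758001/140110267 - I*√6685/6281 ≈ -2.6176 - 0.013017*I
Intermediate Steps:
o = -3510
x(w) = 1
(62*(55 + x(-10)))/(18797 - o) + ((-409*(-23) + 8012) + √(-7231 + 546))/(-6281) = (62*(55 + 1))/(18797 - 1*(-3510)) + ((-409*(-23) + 8012) + √(-7231 + 546))/(-6281) = (62*56)/(18797 + 3510) + ((9407 + 8012) + √(-6685))*(-1/6281) = 3472/22307 + (17419 + I*√6685)*(-1/6281) = 3472*(1/22307) + (-17419/6281 - I*√6685/6281) = 3472/22307 + (-17419/6281 - I*√6685/6281) = -366758001/140110267 - I*√6685/6281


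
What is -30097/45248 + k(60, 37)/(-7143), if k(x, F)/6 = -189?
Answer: -54557213/107735488 ≈ -0.50640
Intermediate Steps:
k(x, F) = -1134 (k(x, F) = 6*(-189) = -1134)
-30097/45248 + k(60, 37)/(-7143) = -30097/45248 - 1134/(-7143) = -30097*1/45248 - 1134*(-1/7143) = -30097/45248 + 378/2381 = -54557213/107735488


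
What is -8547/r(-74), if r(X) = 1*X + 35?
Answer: 2849/13 ≈ 219.15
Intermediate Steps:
r(X) = 35 + X (r(X) = X + 35 = 35 + X)
-8547/r(-74) = -8547/(35 - 74) = -8547/(-39) = -8547*(-1/39) = 2849/13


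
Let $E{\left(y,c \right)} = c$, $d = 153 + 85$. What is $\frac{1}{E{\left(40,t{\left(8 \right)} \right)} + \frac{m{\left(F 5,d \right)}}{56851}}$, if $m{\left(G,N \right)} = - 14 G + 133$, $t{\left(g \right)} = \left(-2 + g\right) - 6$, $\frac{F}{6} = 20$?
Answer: $- \frac{56851}{8267} \approx -6.8769$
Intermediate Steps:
$F = 120$ ($F = 6 \cdot 20 = 120$)
$t{\left(g \right)} = -8 + g$
$d = 238$
$m{\left(G,N \right)} = 133 - 14 G$
$\frac{1}{E{\left(40,t{\left(8 \right)} \right)} + \frac{m{\left(F 5,d \right)}}{56851}} = \frac{1}{\left(-8 + 8\right) + \frac{133 - 14 \cdot 120 \cdot 5}{56851}} = \frac{1}{0 + \left(133 - 8400\right) \frac{1}{56851}} = \frac{1}{0 - \frac{8267}{56851}} = \frac{1}{- \frac{8267}{56851}} = - \frac{56851}{8267}$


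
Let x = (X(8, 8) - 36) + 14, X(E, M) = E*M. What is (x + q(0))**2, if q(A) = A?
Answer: 1764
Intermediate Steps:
x = 42 (x = (8*8 - 36) + 14 = (64 - 36) + 14 = 28 + 14 = 42)
(x + q(0))**2 = (42 + 0)**2 = 42**2 = 1764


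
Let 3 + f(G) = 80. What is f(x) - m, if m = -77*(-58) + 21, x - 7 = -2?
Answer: -4410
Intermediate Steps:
x = 5 (x = 7 - 2 = 5)
f(G) = 77 (f(G) = -3 + 80 = 77)
m = 4487 (m = 4466 + 21 = 4487)
f(x) - m = 77 - 1*4487 = 77 - 4487 = -4410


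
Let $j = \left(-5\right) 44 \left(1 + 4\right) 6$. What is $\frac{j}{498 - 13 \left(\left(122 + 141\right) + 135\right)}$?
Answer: $\frac{1650}{1169} \approx 1.4115$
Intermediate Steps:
$j = -6600$ ($j = - 220 \cdot 5 \cdot 6 = \left(-220\right) 30 = -6600$)
$\frac{j}{498 - 13 \left(\left(122 + 141\right) + 135\right)} = - \frac{6600}{498 - 13 \left(\left(122 + 141\right) + 135\right)} = - \frac{6600}{498 - 13 \left(263 + 135\right)} = - \frac{6600}{498 - 5174} = - \frac{6600}{-4676} = \left(-6600\right) \left(- \frac{1}{4676}\right) = \frac{1650}{1169}$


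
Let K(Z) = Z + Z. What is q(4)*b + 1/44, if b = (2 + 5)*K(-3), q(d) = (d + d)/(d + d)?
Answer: -1847/44 ≈ -41.977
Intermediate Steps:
K(Z) = 2*Z
q(d) = 1 (q(d) = (2*d)/((2*d)) = (2*d)*(1/(2*d)) = 1)
b = -42 (b = (2 + 5)*(2*(-3)) = 7*(-6) = -42)
q(4)*b + 1/44 = 1*(-42) + 1/44 = -42 + 1/44 = -1847/44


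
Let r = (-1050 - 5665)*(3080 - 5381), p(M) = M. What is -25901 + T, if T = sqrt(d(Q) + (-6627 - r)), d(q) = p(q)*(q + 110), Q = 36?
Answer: -25901 + 3*I*sqrt(1716954) ≈ -25901.0 + 3931.0*I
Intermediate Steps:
r = 15451215 (r = -6715*(-2301) = 15451215)
d(q) = q*(110 + q) (d(q) = q*(q + 110) = q*(110 + q))
T = 3*I*sqrt(1716954) (T = sqrt(36*(110 + 36) + (-6627 - 1*15451215)) = sqrt(36*146 + (-6627 - 15451215)) = sqrt(5256 - 15457842) = sqrt(-15452586) = 3*I*sqrt(1716954) ≈ 3931.0*I)
-25901 + T = -25901 + 3*I*sqrt(1716954)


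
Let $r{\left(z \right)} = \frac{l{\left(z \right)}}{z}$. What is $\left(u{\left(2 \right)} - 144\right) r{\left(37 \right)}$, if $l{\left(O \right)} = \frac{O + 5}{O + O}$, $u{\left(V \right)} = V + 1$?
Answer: $- \frac{2961}{1369} \approx -2.1629$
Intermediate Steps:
$u{\left(V \right)} = 1 + V$
$l{\left(O \right)} = \frac{5 + O}{2 O}$
$r{\left(z \right)} = \frac{5 + z}{2 z^{2}}$ ($r{\left(z \right)} = \frac{\frac{1}{2} \frac{1}{z} \left(5 + z\right)}{z} = \frac{5 + z}{2 z^{2}}$)
$\left(u{\left(2 \right)} - 144\right) r{\left(37 \right)} = \left(\left(1 + 2\right) - 144\right) \frac{5 + 37}{2 \cdot 1369} = \left(3 - 144\right) \frac{1}{2} \cdot \frac{1}{1369} \cdot 42 = \left(-141\right) \frac{21}{1369} = - \frac{2961}{1369}$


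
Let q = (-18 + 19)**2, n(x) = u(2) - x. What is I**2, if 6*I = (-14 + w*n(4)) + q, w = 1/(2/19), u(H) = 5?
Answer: 49/144 ≈ 0.34028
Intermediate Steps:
n(x) = 5 - x
w = 19/2 (w = 1/(2*(1/19)) = 1/(2/19) = 19/2 ≈ 9.5000)
q = 1 (q = 1**2 = 1)
I = -7/12 (I = ((-14 + 19*(5 - 1*4)/2) + 1)/6 = ((-14 + 19*(5 - 4)/2) + 1)/6 = ((-14 + (19/2)*1) + 1)/6 = ((-14 + 19/2) + 1)/6 = (-9/2 + 1)/6 = (1/6)*(-7/2) = -7/12 ≈ -0.58333)
I**2 = (-7/12)**2 = 49/144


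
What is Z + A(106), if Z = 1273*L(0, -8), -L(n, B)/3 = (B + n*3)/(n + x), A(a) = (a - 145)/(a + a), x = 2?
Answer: 3238473/212 ≈ 15276.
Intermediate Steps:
A(a) = (-145 + a)/(2*a) (A(a) = (-145 + a)/((2*a)) = (-145 + a)*(1/(2*a)) = (-145 + a)/(2*a))
L(n, B) = -3*(B + 3*n)/(2 + n) (L(n, B) = -3*(B + n*3)/(n + 2) = -3*(B + 3*n)/(2 + n))
Z = 15276 (Z = 1273*(3*(-1*(-8) - 3*0)/(2 + 0)) = 1273*(3*(8 + 0)/2) = 1273*(3*(½)*8) = 1273*12 = 15276)
Z + A(106) = 15276 + (½)*(-145 + 106)/106 = 15276 + (½)*(1/106)*(-39) = 15276 - 39/212 = 3238473/212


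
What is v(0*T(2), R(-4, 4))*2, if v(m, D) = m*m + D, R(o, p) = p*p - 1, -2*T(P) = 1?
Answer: 30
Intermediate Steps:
T(P) = -1/2 (T(P) = -1/2*1 = -1/2)
R(o, p) = -1 + p**2 (R(o, p) = p**2 - 1 = -1 + p**2)
v(m, D) = D + m**2 (v(m, D) = m**2 + D = D + m**2)
v(0*T(2), R(-4, 4))*2 = ((-1 + 4**2) + (0*(-1/2))**2)*2 = ((-1 + 16) + 0**2)*2 = (15 + 0)*2 = 15*2 = 30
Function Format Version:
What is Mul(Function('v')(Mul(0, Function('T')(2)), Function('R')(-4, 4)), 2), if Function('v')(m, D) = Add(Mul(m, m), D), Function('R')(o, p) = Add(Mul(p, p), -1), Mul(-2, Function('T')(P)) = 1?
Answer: 30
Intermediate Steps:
Function('T')(P) = Rational(-1, 2) (Function('T')(P) = Mul(Rational(-1, 2), 1) = Rational(-1, 2))
Function('R')(o, p) = Add(-1, Pow(p, 2)) (Function('R')(o, p) = Add(Pow(p, 2), -1) = Add(-1, Pow(p, 2)))
Function('v')(m, D) = Add(D, Pow(m, 2)) (Function('v')(m, D) = Add(Pow(m, 2), D) = Add(D, Pow(m, 2)))
Mul(Function('v')(Mul(0, Function('T')(2)), Function('R')(-4, 4)), 2) = Mul(Add(Add(-1, Pow(4, 2)), Pow(Mul(0, Rational(-1, 2)), 2)), 2) = Mul(Add(Add(-1, 16), Pow(0, 2)), 2) = Mul(Add(15, 0), 2) = Mul(15, 2) = 30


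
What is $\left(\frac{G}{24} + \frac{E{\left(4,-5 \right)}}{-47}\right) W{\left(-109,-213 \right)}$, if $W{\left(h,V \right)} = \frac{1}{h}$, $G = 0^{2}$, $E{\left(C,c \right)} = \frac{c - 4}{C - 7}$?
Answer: $\frac{3}{5123} \approx 0.00058559$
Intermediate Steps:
$E{\left(C,c \right)} = \frac{-4 + c}{-7 + C}$
$G = 0$
$\left(\frac{G}{24} + \frac{E{\left(4,-5 \right)}}{-47}\right) W{\left(-109,-213 \right)} = \frac{\frac{0}{24} + \frac{\frac{1}{-7 + 4} \left(-4 - 5\right)}{-47}}{-109} = \left(0 \cdot \frac{1}{24} + \frac{1}{-3} \left(-9\right) \left(- \frac{1}{47}\right)\right) \left(- \frac{1}{109}\right) = \left(0 + \left(- \frac{1}{3}\right) \left(-9\right) \left(- \frac{1}{47}\right)\right) \left(- \frac{1}{109}\right) = \left(0 + 3 \left(- \frac{1}{47}\right)\right) \left(- \frac{1}{109}\right) = \left(0 - \frac{3}{47}\right) \left(- \frac{1}{109}\right) = \left(- \frac{3}{47}\right) \left(- \frac{1}{109}\right) = \frac{3}{5123}$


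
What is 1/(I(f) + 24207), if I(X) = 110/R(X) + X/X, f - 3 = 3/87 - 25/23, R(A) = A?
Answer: 1299/31519562 ≈ 4.1212e-5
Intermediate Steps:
f = 1299/667 (f = 3 + (3/87 - 25/23) = 3 + (3*(1/87) - 25*1/23) = 3 + (1/29 - 25/23) = 3 - 702/667 = 1299/667 ≈ 1.9475)
I(X) = 1 + 110/X (I(X) = 110/X + X/X = 110/X + 1 = 1 + 110/X)
1/(I(f) + 24207) = 1/((110 + 1299/667)/(1299/667) + 24207) = 1/((667/1299)*(74669/667) + 24207) = 1/(74669/1299 + 24207) = 1/(31519562/1299) = 1299/31519562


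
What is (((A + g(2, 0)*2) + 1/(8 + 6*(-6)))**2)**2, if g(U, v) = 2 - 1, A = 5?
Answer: 1445900625/614656 ≈ 2352.4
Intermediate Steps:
g(U, v) = 1
(((A + g(2, 0)*2) + 1/(8 + 6*(-6)))**2)**2 = (((5 + 1*2) + 1/(8 + 6*(-6)))**2)**2 = (((5 + 2) + 1/(8 - 36))**2)**2 = ((7 + 1/(-28))**2)**2 = ((7 - 1/28)**2)**2 = ((195/28)**2)**2 = (38025/784)**2 = 1445900625/614656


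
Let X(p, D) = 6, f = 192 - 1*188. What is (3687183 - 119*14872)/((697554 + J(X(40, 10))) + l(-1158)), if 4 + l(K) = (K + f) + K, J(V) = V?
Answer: 1917415/695244 ≈ 2.7579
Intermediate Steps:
f = 4 (f = 192 - 188 = 4)
l(K) = 2*K (l(K) = -4 + ((K + 4) + K) = -4 + ((4 + K) + K) = -4 + (4 + 2*K) = 2*K)
(3687183 - 119*14872)/((697554 + J(X(40, 10))) + l(-1158)) = (3687183 - 119*14872)/((697554 + 6) + 2*(-1158)) = (3687183 - 1769768)/(697560 - 2316) = 1917415/695244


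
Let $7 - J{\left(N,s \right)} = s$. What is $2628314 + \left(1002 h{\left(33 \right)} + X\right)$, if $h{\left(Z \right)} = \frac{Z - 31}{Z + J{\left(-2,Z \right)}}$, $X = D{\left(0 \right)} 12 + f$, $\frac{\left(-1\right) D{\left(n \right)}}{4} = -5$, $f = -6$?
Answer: $\frac{18401840}{7} \approx 2.6288 \cdot 10^{6}$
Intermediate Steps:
$D{\left(n \right)} = 20$ ($D{\left(n \right)} = \left(-4\right) \left(-5\right) = 20$)
$J{\left(N,s \right)} = 7 - s$
$X = 234$ ($X = 20 \cdot 12 - 6 = 240 - 6 = 234$)
$h{\left(Z \right)} = - \frac{31}{7} + \frac{Z}{7}$ ($h{\left(Z \right)} = \frac{Z - 31}{Z - \left(-7 + Z\right)} = \frac{-31 + Z}{7} = \left(-31 + Z\right) \frac{1}{7} = - \frac{31}{7} + \frac{Z}{7}$)
$2628314 + \left(1002 h{\left(33 \right)} + X\right) = 2628314 + \left(1002 \left(- \frac{31}{7} + \frac{1}{7} \cdot 33\right) + 234\right) = 2628314 + \left(1002 \left(- \frac{31}{7} + \frac{33}{7}\right) + 234\right) = 2628314 + \left(1002 \cdot \frac{2}{7} + 234\right) = 2628314 + \left(\frac{2004}{7} + 234\right) = 2628314 + \frac{3642}{7} = \frac{18401840}{7}$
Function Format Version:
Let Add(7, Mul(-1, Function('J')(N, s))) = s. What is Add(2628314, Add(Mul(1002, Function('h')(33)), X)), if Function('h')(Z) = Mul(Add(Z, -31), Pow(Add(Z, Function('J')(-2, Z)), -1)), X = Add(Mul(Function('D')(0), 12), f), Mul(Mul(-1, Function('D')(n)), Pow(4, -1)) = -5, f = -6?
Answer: Rational(18401840, 7) ≈ 2.6288e+6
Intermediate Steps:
Function('D')(n) = 20 (Function('D')(n) = Mul(-4, -5) = 20)
Function('J')(N, s) = Add(7, Mul(-1, s))
X = 234 (X = Add(Mul(20, 12), -6) = Add(240, -6) = 234)
Function('h')(Z) = Add(Rational(-31, 7), Mul(Rational(1, 7), Z)) (Function('h')(Z) = Mul(Add(Z, -31), Pow(Add(Z, Add(7, Mul(-1, Z))), -1)) = Mul(Add(-31, Z), Pow(7, -1)) = Mul(Add(-31, Z), Rational(1, 7)) = Add(Rational(-31, 7), Mul(Rational(1, 7), Z)))
Add(2628314, Add(Mul(1002, Function('h')(33)), X)) = Add(2628314, Add(Mul(1002, Add(Rational(-31, 7), Mul(Rational(1, 7), 33))), 234)) = Add(2628314, Add(Mul(1002, Add(Rational(-31, 7), Rational(33, 7))), 234)) = Add(2628314, Add(Mul(1002, Rational(2, 7)), 234)) = Add(2628314, Add(Rational(2004, 7), 234)) = Add(2628314, Rational(3642, 7)) = Rational(18401840, 7)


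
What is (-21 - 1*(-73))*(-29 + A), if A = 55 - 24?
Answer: 104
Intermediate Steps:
A = 31
(-21 - 1*(-73))*(-29 + A) = (-21 - 1*(-73))*(-29 + 31) = (-21 + 73)*2 = 52*2 = 104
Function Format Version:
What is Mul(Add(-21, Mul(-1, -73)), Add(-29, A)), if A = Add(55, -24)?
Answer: 104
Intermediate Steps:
A = 31
Mul(Add(-21, Mul(-1, -73)), Add(-29, A)) = Mul(Add(-21, Mul(-1, -73)), Add(-29, 31)) = Mul(Add(-21, 73), 2) = Mul(52, 2) = 104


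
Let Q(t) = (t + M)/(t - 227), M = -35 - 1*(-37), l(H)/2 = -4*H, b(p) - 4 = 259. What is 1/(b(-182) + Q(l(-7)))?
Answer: 171/44915 ≈ 0.0038072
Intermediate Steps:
b(p) = 263 (b(p) = 4 + 259 = 263)
l(H) = -8*H (l(H) = 2*(-4*H) = -8*H)
M = 2 (M = -35 + 37 = 2)
Q(t) = (2 + t)/(-227 + t) (Q(t) = (t + 2)/(t - 227) = (2 + t)/(-227 + t))
1/(b(-182) + Q(l(-7))) = 1/(263 + (2 - 8*(-7))/(-227 - 8*(-7))) = 1/(263 + (2 + 56)/(-227 + 56)) = 1/(263 + 58/(-171)) = 1/(263 - 1/171*58) = 1/(263 - 58/171) = 1/(44915/171) = 171/44915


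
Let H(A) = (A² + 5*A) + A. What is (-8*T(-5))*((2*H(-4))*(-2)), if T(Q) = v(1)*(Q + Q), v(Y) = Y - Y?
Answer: 0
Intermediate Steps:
H(A) = A² + 6*A
v(Y) = 0
T(Q) = 0 (T(Q) = 0*(Q + Q) = 0*(2*Q) = 0)
(-8*T(-5))*((2*H(-4))*(-2)) = (-8*0)*((2*(-4*(6 - 4)))*(-2)) = 0*((2*(-4*2))*(-2)) = 0*((2*(-8))*(-2)) = 0*(-16*(-2)) = 0*32 = 0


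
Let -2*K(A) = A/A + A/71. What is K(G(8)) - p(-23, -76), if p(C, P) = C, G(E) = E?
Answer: 3187/142 ≈ 22.444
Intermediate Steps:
K(A) = -1/2 - A/142 (K(A) = -(A/A + A/71)/2 = -(1 + A*(1/71))/2 = -(1 + A/71)/2 = -1/2 - A/142)
K(G(8)) - p(-23, -76) = (-1/2 - 1/142*8) - 1*(-23) = (-1/2 - 4/71) + 23 = -79/142 + 23 = 3187/142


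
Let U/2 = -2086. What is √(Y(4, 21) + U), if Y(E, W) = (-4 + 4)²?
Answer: 2*I*√1043 ≈ 64.591*I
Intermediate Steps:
U = -4172 (U = 2*(-2086) = -4172)
Y(E, W) = 0 (Y(E, W) = 0² = 0)
√(Y(4, 21) + U) = √(0 - 4172) = √(-4172) = 2*I*√1043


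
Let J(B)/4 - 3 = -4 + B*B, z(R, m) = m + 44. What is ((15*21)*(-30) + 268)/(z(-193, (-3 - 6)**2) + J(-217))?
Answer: -9182/188477 ≈ -0.048717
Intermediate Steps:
z(R, m) = 44 + m
J(B) = -4 + 4*B**2 (J(B) = 12 + 4*(-4 + B*B) = 12 + 4*(-4 + B**2) = 12 + (-16 + 4*B**2) = -4 + 4*B**2)
((15*21)*(-30) + 268)/(z(-193, (-3 - 6)**2) + J(-217)) = ((15*21)*(-30) + 268)/((44 + (-3 - 6)**2) + (-4 + 4*(-217)**2)) = (315*(-30) + 268)/((44 + (-9)**2) + (-4 + 4*47089)) = (-9450 + 268)/((44 + 81) + (-4 + 188356)) = -9182/(125 + 188352) = -9182/188477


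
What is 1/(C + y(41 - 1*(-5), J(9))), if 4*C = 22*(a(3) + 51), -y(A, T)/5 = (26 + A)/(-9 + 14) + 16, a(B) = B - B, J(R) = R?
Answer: 2/257 ≈ 0.0077821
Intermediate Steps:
a(B) = 0
y(A, T) = -106 - A (y(A, T) = -5*((26 + A)/(-9 + 14) + 16) = -5*((26 + A)/5 + 16) = -5*((26 + A)*(⅕) + 16) = -5*((26/5 + A/5) + 16) = -5*(106/5 + A/5) = -106 - A)
C = 561/2 (C = (22*(0 + 51))/4 = (22*51)/4 = (¼)*1122 = 561/2 ≈ 280.50)
1/(C + y(41 - 1*(-5), J(9))) = 1/(561/2 + (-106 - (41 - 1*(-5)))) = 1/(561/2 + (-106 - (41 + 5))) = 1/(561/2 + (-106 - 1*46)) = 1/(561/2 + (-106 - 46)) = 1/(561/2 - 152) = 1/(257/2) = 2/257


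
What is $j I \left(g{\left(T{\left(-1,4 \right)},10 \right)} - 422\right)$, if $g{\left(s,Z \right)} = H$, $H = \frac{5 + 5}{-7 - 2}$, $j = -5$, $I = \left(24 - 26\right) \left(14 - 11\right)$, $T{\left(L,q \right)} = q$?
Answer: $- \frac{38080}{3} \approx -12693.0$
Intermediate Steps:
$I = -6$ ($I = \left(-2\right) 3 = -6$)
$H = - \frac{10}{9}$ ($H = \frac{10}{-9} = 10 \left(- \frac{1}{9}\right) = - \frac{10}{9} \approx -1.1111$)
$g{\left(s,Z \right)} = - \frac{10}{9}$
$j I \left(g{\left(T{\left(-1,4 \right)},10 \right)} - 422\right) = \left(-5\right) \left(-6\right) \left(- \frac{10}{9} - 422\right) = 30 \left(- \frac{3808}{9}\right) = - \frac{38080}{3}$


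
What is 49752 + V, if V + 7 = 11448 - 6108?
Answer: 55085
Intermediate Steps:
V = 5333 (V = -7 + (11448 - 6108) = -7 + 5340 = 5333)
49752 + V = 49752 + 5333 = 55085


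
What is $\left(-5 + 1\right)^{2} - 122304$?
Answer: $-122288$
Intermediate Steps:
$\left(-5 + 1\right)^{2} - 122304 = \left(-4\right)^{2} - 122304 = 16 - 122304 = -122288$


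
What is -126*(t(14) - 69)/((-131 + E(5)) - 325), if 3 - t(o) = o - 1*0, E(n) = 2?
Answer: -5040/227 ≈ -22.203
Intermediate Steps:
t(o) = 3 - o (t(o) = 3 - (o - 1*0) = 3 - (o + 0) = 3 - o)
-126*(t(14) - 69)/((-131 + E(5)) - 325) = -126*((3 - 1*14) - 69)/((-131 + 2) - 325) = -126*((3 - 14) - 69)/(-129 - 325) = -126*(-11 - 69)/(-454) = -(-10080)*(-1)/454 = -126*40/227 = -5040/227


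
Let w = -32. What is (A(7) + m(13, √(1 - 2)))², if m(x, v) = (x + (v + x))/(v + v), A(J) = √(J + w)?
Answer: -255/4 - 8*I ≈ -63.75 - 8.0*I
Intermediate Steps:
A(J) = √(-32 + J) (A(J) = √(J - 32) = √(-32 + J))
m(x, v) = (v + 2*x)/(2*v) (m(x, v) = (v + 2*x)/((2*v)) = (v + 2*x)*(1/(2*v)) = (v + 2*x)/(2*v))
(A(7) + m(13, √(1 - 2)))² = (√(-32 + 7) + (13 + √(1 - 2)/2)/(√(1 - 2)))² = (√(-25) + (13 + √(-1)/2)/(√(-1)))² = (5*I + (13 + I/2)/I)² = (5*I + (-I)*(13 + I/2))² = (5*I - I*(13 + I/2))²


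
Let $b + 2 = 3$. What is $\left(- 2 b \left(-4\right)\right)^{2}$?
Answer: $64$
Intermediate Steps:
$b = 1$ ($b = -2 + 3 = 1$)
$\left(- 2 b \left(-4\right)\right)^{2} = \left(\left(-2\right) 1 \left(-4\right)\right)^{2} = \left(\left(-2\right) \left(-4\right)\right)^{2} = 8^{2} = 64$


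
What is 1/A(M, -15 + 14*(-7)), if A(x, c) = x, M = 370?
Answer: 1/370 ≈ 0.0027027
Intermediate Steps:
1/A(M, -15 + 14*(-7)) = 1/370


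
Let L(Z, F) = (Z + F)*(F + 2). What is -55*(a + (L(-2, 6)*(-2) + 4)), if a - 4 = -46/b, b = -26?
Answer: 38775/13 ≈ 2982.7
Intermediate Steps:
L(Z, F) = (2 + F)*(F + Z) (L(Z, F) = (F + Z)*(2 + F) = (2 + F)*(F + Z))
a = 75/13 (a = 4 - 46/(-26) = 4 - 46*(-1/26) = 4 + 23/13 = 75/13 ≈ 5.7692)
-55*(a + (L(-2, 6)*(-2) + 4)) = -55*(75/13 + ((6² + 2*6 + 2*(-2) + 6*(-2))*(-2) + 4)) = -55*(75/13 + ((36 + 12 - 4 - 12)*(-2) + 4)) = -55*(75/13 + (32*(-2) + 4)) = -55*(75/13 + (-64 + 4)) = -55*(75/13 - 60) = -55*(-705/13) = 38775/13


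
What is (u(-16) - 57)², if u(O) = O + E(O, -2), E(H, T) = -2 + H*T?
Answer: 1849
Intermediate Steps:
u(O) = -2 - O (u(O) = O + (-2 + O*(-2)) = O + (-2 - 2*O) = -2 - O)
(u(-16) - 57)² = ((-2 - 1*(-16)) - 57)² = ((-2 + 16) - 57)² = (14 - 57)² = (-43)² = 1849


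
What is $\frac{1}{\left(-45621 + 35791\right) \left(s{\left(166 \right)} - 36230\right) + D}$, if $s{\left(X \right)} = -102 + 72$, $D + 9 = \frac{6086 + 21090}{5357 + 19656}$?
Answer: $\frac{25013}{8915528467459} \approx 2.8056 \cdot 10^{-9}$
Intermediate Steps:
$D = - \frac{197941}{25013}$ ($D = -9 + \frac{6086 + 21090}{5357 + 19656} = -9 + \frac{27176}{25013} = - \frac{197941}{25013} \approx -7.9135$)
$s{\left(X \right)} = -30$
$\frac{1}{\left(-45621 + 35791\right) \left(s{\left(166 \right)} - 36230\right) + D} = \frac{1}{\left(-45621 + 35791\right) \left(-30 - 36230\right) - \frac{197941}{25013}} = \frac{1}{\left(-9830\right) \left(-36260\right) - \frac{197941}{25013}} = \frac{1}{356435800 - \frac{197941}{25013}} = \frac{1}{\frac{8915528467459}{25013}} = \frac{25013}{8915528467459}$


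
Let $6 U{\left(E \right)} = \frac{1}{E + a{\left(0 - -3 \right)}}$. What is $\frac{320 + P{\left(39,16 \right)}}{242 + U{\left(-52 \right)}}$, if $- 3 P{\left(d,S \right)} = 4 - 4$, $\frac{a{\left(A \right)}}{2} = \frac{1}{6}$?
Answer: $\frac{99200}{75019} \approx 1.3223$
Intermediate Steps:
$a{\left(A \right)} = \frac{1}{3}$ ($a{\left(A \right)} = \frac{2}{6} = 2 \cdot \frac{1}{6} = \frac{1}{3}$)
$P{\left(d,S \right)} = 0$ ($P{\left(d,S \right)} = - \frac{4 - 4}{3} = \left(- \frac{1}{3}\right) 0 = 0$)
$U{\left(E \right)} = \frac{1}{6 \left(\frac{1}{3} + E\right)}$ ($U{\left(E \right)} = \frac{1}{6 \left(E + \frac{1}{3}\right)} = \frac{1}{6 \left(\frac{1}{3} + E\right)}$)
$\frac{320 + P{\left(39,16 \right)}}{242 + U{\left(-52 \right)}} = \frac{320 + 0}{242 + \frac{1}{2 \left(1 + 3 \left(-52\right)\right)}} = \frac{320}{242 + \frac{1}{2 \left(1 - 156\right)}} = \frac{320}{242 + \frac{1}{2 \left(-155\right)}} = \frac{320}{242 + \frac{1}{2} \left(- \frac{1}{155}\right)} = \frac{320}{242 - \frac{1}{310}} = \frac{320}{\frac{75019}{310}} = 320 \cdot \frac{310}{75019} = \frac{99200}{75019}$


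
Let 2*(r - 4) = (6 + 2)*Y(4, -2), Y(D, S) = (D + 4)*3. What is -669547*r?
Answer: -66954700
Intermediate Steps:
Y(D, S) = 12 + 3*D (Y(D, S) = (4 + D)*3 = 12 + 3*D)
r = 100 (r = 4 + ((6 + 2)*(12 + 3*4))/2 = 4 + (8*(12 + 12))/2 = 4 + (8*24)/2 = 4 + (1/2)*192 = 4 + 96 = 100)
-669547*r = -669547*100 = -66954700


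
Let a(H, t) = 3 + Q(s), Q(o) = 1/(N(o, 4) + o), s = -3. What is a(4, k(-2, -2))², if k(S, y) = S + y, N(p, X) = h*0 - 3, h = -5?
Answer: 289/36 ≈ 8.0278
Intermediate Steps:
N(p, X) = -3 (N(p, X) = -5*0 - 3 = 0 - 3 = -3)
Q(o) = 1/(-3 + o)
a(H, t) = 17/6 (a(H, t) = 3 + 1/(-3 - 3) = 3 + 1/(-6) = 3 - ⅙ = 17/6)
a(4, k(-2, -2))² = (17/6)² = 289/36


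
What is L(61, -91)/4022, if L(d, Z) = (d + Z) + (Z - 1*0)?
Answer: -121/4022 ≈ -0.030085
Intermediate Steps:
L(d, Z) = d + 2*Z (L(d, Z) = (Z + d) + (Z + 0) = (Z + d) + Z = d + 2*Z)
L(61, -91)/4022 = (61 + 2*(-91))/4022 = (61 - 182)*(1/4022) = -121*1/4022 = -121/4022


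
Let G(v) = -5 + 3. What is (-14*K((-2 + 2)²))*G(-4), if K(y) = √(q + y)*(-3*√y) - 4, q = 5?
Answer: -112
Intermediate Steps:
G(v) = -2
K(y) = -4 - 3*√y*√(5 + y) (K(y) = √(5 + y)*(-3*√y) - 4 = -3*√y*√(5 + y) - 4 = -4 - 3*√y*√(5 + y))
(-14*K((-2 + 2)²))*G(-4) = -14*(-4 - 3*√((-2 + 2)²)*√(5 + (-2 + 2)²))*(-2) = -14*(-4 - 3*√(0²)*√(5 + 0²))*(-2) = -14*(-4 - 3*√0*√(5 + 0))*(-2) = -14*(-4 - 3*0*√5)*(-2) = -14*(-4 + 0)*(-2) = -14*(-4)*(-2) = 56*(-2) = -112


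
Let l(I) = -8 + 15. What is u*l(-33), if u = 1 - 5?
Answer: -28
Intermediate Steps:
u = -4
l(I) = 7
u*l(-33) = -4*7 = -28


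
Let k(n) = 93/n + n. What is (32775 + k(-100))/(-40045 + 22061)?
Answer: -3267407/1798400 ≈ -1.8168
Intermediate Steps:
k(n) = n + 93/n
(32775 + k(-100))/(-40045 + 22061) = (32775 + (-100 + 93/(-100)))/(-40045 + 22061) = (32775 + (-100 + 93*(-1/100)))/(-17984) = (32775 + (-100 - 93/100))*(-1/17984) = (32775 - 10093/100)*(-1/17984) = (3267407/100)*(-1/17984) = -3267407/1798400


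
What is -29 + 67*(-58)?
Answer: -3915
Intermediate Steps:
-29 + 67*(-58) = -29 - 3886 = -3915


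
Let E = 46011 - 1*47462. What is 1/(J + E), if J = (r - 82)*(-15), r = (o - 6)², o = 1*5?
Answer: -1/236 ≈ -0.0042373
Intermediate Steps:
o = 5
E = -1451 (E = 46011 - 47462 = -1451)
r = 1 (r = (5 - 6)² = (-1)² = 1)
J = 1215 (J = (1 - 82)*(-15) = -81*(-15) = 1215)
1/(J + E) = 1/(1215 - 1451) = 1/(-236) = -1/236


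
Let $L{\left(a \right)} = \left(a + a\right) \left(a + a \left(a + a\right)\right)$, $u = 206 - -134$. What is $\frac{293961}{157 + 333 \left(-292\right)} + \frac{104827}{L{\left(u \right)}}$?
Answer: $- \frac{46273159858867}{15284816728800} \approx -3.0274$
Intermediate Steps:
$u = 340$ ($u = 206 + 134 = 340$)
$L{\left(a \right)} = 2 a \left(a + 2 a^{2}\right)$ ($L{\left(a \right)} = 2 a \left(a + a 2 a\right) = 2 a \left(a + 2 a^{2}\right)$)
$\frac{293961}{157 + 333 \left(-292\right)} + \frac{104827}{L{\left(u \right)}} = \frac{293961}{157 + 333 \left(-292\right)} + \frac{104827}{340^{2} \left(2 + 4 \cdot 340\right)} = \frac{293961}{157 - 97236} + \frac{104827}{115600 \left(2 + 1360\right)} = \frac{293961}{-97079} + \frac{104827}{115600 \cdot 1362} = 293961 \left(- \frac{1}{97079}\right) + \frac{104827}{157447200} = - \frac{293961}{97079} + 104827 \cdot \frac{1}{157447200} = - \frac{293961}{97079} + \frac{104827}{157447200} = - \frac{46273159858867}{15284816728800}$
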